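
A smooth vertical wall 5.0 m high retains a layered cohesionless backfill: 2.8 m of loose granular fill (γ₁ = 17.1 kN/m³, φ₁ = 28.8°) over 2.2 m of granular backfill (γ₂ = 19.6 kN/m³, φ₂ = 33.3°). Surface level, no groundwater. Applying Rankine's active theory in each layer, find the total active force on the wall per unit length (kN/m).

67.9 kN/m

K_a1 = tan²(45°−28.8°/2) = 0.3498; K_a2 = tan²(45°−33.3°/2) = 0.2911.
Layer 1: σ at base = K_a1 γ₁ h₁ = 16.75 kPa; P₁ = ½×16.75×2.8 = 23.44.
Layer 2: σ_v at top = γ₁h₁ = 47.88; σ_h top = K_a2×47.88 = 13.94; σ_h base = K_a2×(47.88+19.6×2.2) = 26.49.
P₂ = ½(13.94+26.49)×2.2 = 44.48. Total P_a = 23.44+44.48 = 67.92 kN/m.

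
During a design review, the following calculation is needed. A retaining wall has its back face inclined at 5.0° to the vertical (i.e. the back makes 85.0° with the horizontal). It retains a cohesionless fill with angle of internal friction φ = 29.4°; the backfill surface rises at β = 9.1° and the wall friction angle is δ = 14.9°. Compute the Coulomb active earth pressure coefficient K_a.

K_a = sin²(α+φ) / [sin²α · sin(α−δ) · (1 + √{sin(φ+δ)sin(φ−β) / (sin(α−δ)sin(α+β))})²].
With α = 85.0°, φ = 29.4°, δ = 14.9°, β = 9.1°: K_a = 0.3907.

0.391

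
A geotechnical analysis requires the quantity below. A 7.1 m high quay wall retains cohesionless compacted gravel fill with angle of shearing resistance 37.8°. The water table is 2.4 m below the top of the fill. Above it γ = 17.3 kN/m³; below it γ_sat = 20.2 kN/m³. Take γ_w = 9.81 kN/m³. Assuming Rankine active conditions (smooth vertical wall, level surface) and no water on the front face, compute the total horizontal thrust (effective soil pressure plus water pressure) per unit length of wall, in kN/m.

K_a = tan²(45° − φ/2) = 0.2400.
γ' = 20.2 − 9.81 = 10.39 kN/m³. Depth below WT = 4.7 m.
σ'_h at WT = K_a γ d_w = 9.965 kPa; at base = 9.965 + K_a γ' × 4.7 = 21.68 kPa.
P₁ (0–2.4 m) = ½×9.965×2.4 = 11.96. P₂ (2.4–7.1 m) = ½(9.965+21.68)×4.7 = 74.38.
P_w = ½ γ_w h₂² = 0.5×9.81×4.7² = 108.4. Total = 11.96+74.38+108.4 = 194.7 kN/m.

195 kN/m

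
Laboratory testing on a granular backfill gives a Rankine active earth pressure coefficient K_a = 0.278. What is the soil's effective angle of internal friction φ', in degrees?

34.4°

K_a = tan²(45° − φ/2) ⇒ 45° − φ/2 = arctan(√0.278) = 27.80°.
φ = 2(45° − 27.80°) = 34.40°.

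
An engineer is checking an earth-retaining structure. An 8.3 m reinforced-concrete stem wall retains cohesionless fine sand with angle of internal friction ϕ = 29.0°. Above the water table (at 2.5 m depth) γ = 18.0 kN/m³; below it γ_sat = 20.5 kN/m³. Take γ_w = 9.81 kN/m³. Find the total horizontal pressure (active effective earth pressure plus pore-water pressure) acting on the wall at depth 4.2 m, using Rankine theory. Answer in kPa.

38.6 kPa

K_a = (1 − sin φ)/(1 + sin φ) = 0.3470.
γ' = 20.5 − 9.81 = 10.69 kN/m³.
Effective vertical stress at 4.2 m: σ'_v = 18.0×2.5 + 10.69×1.70 = 63.17 kPa.
σ'_h = K_a σ'_v = 0.3470 × 63.17 = 21.92 kPa; u = γ_w × 1.70 = 16.68 kPa.
Total σ_h = 21.92 + 16.68 = 38.60 kPa.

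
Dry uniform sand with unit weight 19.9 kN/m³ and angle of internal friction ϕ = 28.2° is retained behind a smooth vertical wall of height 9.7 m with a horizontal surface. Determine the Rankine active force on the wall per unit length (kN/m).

K_a = tan²(45° − φ/2) = 0.3582.
P_a = ½ K_a γ H² = 0.5 × 0.3582 × 19.9 × 9.7² = 335.3 kN/m.

335 kN/m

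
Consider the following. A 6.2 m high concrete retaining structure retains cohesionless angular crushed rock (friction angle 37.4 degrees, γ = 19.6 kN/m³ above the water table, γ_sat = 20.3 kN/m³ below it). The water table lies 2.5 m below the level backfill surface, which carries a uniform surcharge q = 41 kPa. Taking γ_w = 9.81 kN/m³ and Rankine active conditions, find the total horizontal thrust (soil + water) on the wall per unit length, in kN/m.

206 kN/m

K_a = tan²(45° − φ/2) = 0.2443.
γ' = 20.3 − 9.81 = 10.49 kN/m³. h₂ = H − d_w = 3.7 m.
σ'_h: at surface K_a·q = 10.01; at WT K_a(q+γd_w) = 21.98; at base K_a(q+γd_w+γ'h₂) = 31.46 kPa.
P₁ = ½(10.01+21.98)×2.5 = 40.00; P₂ = ½(21.98+31.46)×3.7 = 98.88; P_w = ½γ_w h₂² = 67.15.
Total = 40.00+98.88+67.15 = 206.0 kN/m.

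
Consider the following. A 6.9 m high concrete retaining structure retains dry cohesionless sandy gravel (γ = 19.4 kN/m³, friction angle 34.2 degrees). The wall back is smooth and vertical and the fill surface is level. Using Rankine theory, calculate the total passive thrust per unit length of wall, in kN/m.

1650 kN/m

K_p = tan²(45° + φ/2) = 3.567.
P_p = ½ K_p γ H² = 0.5 × 3.567 × 19.4 × 6.9² = 1647 kN/m.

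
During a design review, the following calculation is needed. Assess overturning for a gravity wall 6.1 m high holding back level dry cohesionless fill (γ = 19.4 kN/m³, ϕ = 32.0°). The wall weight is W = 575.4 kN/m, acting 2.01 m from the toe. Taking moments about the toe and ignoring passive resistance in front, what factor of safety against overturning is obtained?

5.13

K_a = tan²(45° − 32.0°/2) = 0.3073.
P_a = ½K_aγH² = 0.5×0.3073×19.4×6.1² = 110.9 kN/m, acting at H/3 = 2.033 m above the base.
Overturning moment M_o = P_a × H/3 = 110.9 × 2.033 = 225.5.
Resisting moment M_r = W × 2.01 = 575.4 × 2.01 = 1157.
FS_overturning = M_r/M_o = 1157/225.5 = 5.129.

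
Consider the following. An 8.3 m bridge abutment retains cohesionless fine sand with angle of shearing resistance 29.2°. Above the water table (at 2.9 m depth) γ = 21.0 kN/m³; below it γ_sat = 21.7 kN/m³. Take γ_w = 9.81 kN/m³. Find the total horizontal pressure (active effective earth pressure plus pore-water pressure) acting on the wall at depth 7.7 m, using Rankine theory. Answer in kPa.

K_a = (1 − sin φ)/(1 + sin φ) = 0.3442.
γ' = 21.7 − 9.81 = 11.89 kN/m³.
Effective vertical stress at 7.7 m: σ'_v = 21.0×2.9 + 11.89×4.80 = 118.0 kPa.
σ'_h = K_a σ'_v = 0.3442 × 118.0 = 40.61 kPa; u = γ_w × 4.80 = 47.09 kPa.
Total σ_h = 40.61 + 47.09 = 87.70 kPa.

87.7 kPa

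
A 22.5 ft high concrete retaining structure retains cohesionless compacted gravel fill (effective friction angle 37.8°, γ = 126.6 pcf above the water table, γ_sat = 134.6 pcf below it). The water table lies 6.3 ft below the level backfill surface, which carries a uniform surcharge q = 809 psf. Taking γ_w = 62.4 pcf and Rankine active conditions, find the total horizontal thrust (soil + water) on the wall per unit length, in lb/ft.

18500 lb/ft

K_a = tan²(45° − φ/2) = 0.2400.
γ' = 134.6 − 62.4 = 72.20 pcf. h₂ = H − d_w = 16.2 ft.
σ'_h: at surface K_a·q = 194.2; at WT K_a(q+γd_w) = 385.6; at base K_a(q+γd_w+γ'h₂) = 666.3 psf.
P₁ = ½(194.2+385.6)×6.3 = 1826; P₂ = ½(385.6+666.3)×16.2 = 8520; P_w = ½γ_w h₂² = 8188.
Total = 1826+8520+8188 = 18530 lb/ft.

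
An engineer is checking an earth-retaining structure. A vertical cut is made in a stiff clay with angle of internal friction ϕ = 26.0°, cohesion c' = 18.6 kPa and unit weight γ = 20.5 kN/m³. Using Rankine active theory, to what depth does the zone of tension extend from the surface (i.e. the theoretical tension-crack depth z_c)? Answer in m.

K_a = tan²(45° − 26.0°/2) = 0.3905; √K_a = 0.6249.
The active pressure is zero where K_a γ z = 2c√K_a, so z_c = 2c/(γ√K_a) = 2×18.6/(20.5×0.6249) = 2.904 m.

2.90 m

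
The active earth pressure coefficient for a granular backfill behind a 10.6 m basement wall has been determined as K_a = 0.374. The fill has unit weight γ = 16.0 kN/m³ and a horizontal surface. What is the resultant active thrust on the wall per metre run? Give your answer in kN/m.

336 kN/m

P = ½ K_a γ H² = 0.5 × 0.374 × 16.0 × 10.6² = 336.2 kN/m.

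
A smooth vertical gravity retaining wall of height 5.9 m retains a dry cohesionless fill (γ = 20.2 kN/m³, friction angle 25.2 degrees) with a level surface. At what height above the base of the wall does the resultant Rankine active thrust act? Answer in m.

1.97 m

K_a = 0.4027.
The pressure distribution is triangular, so the resultant acts at H/3 above the base = 5.9/3 = 1.967 m.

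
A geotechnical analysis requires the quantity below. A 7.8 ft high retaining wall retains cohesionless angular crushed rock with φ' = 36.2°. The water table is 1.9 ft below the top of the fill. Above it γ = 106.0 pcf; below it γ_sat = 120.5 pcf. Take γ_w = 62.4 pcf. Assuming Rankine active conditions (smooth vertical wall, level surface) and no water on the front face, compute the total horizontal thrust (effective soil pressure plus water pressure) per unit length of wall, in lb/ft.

K_a = tan²(45° − φ/2) = 0.2574.
γ' = 120.5 − 62.4 = 58.10 pcf. Depth below WT = 5.9 ft.
σ'_h at WT = K_a γ d_w = 51.84 psf; at base = 51.84 + K_a γ' × 5.9 = 140.1 psf.
P₁ (0–1.9 ft) = ½×51.84×1.9 = 49.25. P₂ (1.9–7.8 ft) = ½(51.84+140.1)×5.9 = 566.1.
P_w = ½ γ_w h₂² = 0.5×62.4×5.9² = 1086. Total = 49.25+566.1+1086 = 1701 lb/ft.

1700 lb/ft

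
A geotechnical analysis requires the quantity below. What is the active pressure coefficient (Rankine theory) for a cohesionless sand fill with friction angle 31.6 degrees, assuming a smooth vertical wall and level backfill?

0.312

K_a = (1 − sin φ)/(1 + sin φ) = (1 − sin 31.6°)/(1 + sin 31.6°) = 0.3123.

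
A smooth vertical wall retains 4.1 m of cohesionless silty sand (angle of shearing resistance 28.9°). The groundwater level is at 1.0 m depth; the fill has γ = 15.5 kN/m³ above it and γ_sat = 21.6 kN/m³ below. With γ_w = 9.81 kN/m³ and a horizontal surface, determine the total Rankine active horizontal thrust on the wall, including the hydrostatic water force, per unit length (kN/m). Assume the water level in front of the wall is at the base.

K_a = tan²(45° − φ/2) = 0.3484.
γ' = 21.6 − 9.81 = 11.79 kN/m³. Depth below WT = 3.1 m.
σ'_h at WT = K_a γ d_w = 5.400 kPa; at base = 5.400 + K_a γ' × 3.1 = 18.13 kPa.
P₁ (0–1.0 m) = ½×5.400×1.0 = 2.700. P₂ (1.0–4.1 m) = ½(5.400+18.13)×3.1 = 36.47.
P_w = ½ γ_w h₂² = 0.5×9.81×3.1² = 47.14. Total = 2.700+36.47+47.14 = 86.31 kN/m.

86.3 kN/m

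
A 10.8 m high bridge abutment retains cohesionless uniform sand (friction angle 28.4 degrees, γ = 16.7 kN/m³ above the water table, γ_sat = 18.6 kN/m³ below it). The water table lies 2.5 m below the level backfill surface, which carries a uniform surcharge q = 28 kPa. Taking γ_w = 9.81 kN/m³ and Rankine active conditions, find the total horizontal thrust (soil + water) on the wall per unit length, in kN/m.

695 kN/m

K_a = tan²(45° − φ/2) = 0.3554.
γ' = 18.6 − 9.81 = 8.790 kN/m³. h₂ = H − d_w = 8.3 m.
σ'_h: at surface K_a·q = 9.950; at WT K_a(q+γd_w) = 24.79; at base K_a(q+γd_w+γ'h₂) = 50.71 kPa.
P₁ = ½(9.950+24.79)×2.5 = 43.42; P₂ = ½(24.79+50.71)×8.3 = 313.3; P_w = ½γ_w h₂² = 337.9.
Total = 43.42+313.3+337.9 = 694.6 kN/m.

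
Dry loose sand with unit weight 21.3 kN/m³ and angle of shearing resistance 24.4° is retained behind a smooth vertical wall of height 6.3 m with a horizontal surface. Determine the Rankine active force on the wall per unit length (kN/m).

K_a = tan²(45° − φ/2) = 0.4153.
P_a = ½ K_a γ H² = 0.5 × 0.4153 × 21.3 × 6.3² = 175.6 kN/m.

176 kN/m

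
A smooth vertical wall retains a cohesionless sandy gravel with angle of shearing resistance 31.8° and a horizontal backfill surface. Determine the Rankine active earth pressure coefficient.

K_a = (1 − sin φ)/(1 + sin φ) = (1 − sin 31.8°)/(1 + sin 31.8°) = 0.3098.

0.310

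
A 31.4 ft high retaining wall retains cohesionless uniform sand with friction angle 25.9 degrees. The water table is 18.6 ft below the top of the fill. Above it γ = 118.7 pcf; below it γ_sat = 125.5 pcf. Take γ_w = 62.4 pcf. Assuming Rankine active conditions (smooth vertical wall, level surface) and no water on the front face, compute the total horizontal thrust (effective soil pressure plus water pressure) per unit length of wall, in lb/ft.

K_a = tan²(45° − φ/2) = 0.3920.
γ' = 125.5 − 62.4 = 63.10 pcf. Depth below WT = 12.8 ft.
σ'_h at WT = K_a γ d_w = 865.4 psf; at base = 865.4 + K_a γ' × 12.8 = 1182 psf.
P₁ (0–18.6 ft) = ½×865.4×18.6 = 8048. P₂ (18.6–31.4 ft) = ½(865.4+1182)×12.8 = 13100.
P_w = ½ γ_w h₂² = 0.5×62.4×12.8² = 5112. Total = 8048+13100+5112 = 26260 lb/ft.

26300 lb/ft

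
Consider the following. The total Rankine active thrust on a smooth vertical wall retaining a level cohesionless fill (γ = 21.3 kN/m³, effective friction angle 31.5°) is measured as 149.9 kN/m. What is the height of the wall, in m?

K_a = 0.3136. P_a = ½ K_a γ H² ⇒ H = √(2P_a/(K_a γ)).
H = √(2×149.9/(0.3136×21.3)) = 6.699 m.

6.70 m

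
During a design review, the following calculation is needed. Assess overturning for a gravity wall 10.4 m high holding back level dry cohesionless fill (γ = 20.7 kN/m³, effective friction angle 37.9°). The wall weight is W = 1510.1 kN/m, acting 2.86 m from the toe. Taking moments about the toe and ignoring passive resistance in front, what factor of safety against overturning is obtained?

K_a = tan²(45° − 37.9°/2) = 0.2389.
P_a = ½K_aγH² = 0.5×0.2389×20.7×10.4² = 267.5 kN/m, acting at H/3 = 3.467 m above the base.
Overturning moment M_o = P_a × H/3 = 267.5 × 3.467 = 927.3.
Resisting moment M_r = W × 2.86 = 1510.1 × 2.86 = 4319.
FS_overturning = M_r/M_o = 4319/927.3 = 4.658.

4.66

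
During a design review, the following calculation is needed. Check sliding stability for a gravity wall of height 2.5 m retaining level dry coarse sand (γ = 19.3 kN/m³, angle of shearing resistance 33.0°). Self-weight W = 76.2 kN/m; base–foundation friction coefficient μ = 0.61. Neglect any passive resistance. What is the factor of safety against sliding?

K_a = tan²(45° − 33.0°/2) = 0.2948.
P_a = ½K_aγH² = 0.5×0.2948×19.3×2.5² = 17.78 kN/m, acting at H/3 = 0.8333 m above the base.
FS_sliding = μW / P_a = 0.61×76.2 / 17.78 = 2.614.

2.61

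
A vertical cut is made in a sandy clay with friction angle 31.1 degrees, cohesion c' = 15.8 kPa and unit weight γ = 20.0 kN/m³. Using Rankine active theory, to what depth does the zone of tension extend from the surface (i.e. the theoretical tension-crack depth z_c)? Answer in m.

K_a = tan²(45° − 31.1°/2) = 0.3188; √K_a = 0.5646.
The active pressure is zero where K_a γ z = 2c√K_a, so z_c = 2c/(γ√K_a) = 2×15.8/(20.0×0.5646) = 2.798 m.

2.80 m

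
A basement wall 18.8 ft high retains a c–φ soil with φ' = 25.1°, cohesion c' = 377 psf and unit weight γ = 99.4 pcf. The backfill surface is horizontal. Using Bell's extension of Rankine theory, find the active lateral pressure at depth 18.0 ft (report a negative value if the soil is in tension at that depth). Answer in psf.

K_a = (1 − sin φ)/(1 + sin φ) = 0.4043.
σ_a = K_a γ z − 2c√K_a = 0.4043×99.4×18.0 − 2×377×0.6358 = 243.9 psf.

244 psf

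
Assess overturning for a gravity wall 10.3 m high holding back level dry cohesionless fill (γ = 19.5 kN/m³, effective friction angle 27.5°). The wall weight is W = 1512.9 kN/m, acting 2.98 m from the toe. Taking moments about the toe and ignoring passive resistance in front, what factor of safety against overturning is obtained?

K_a = tan²(45° − 27.5°/2) = 0.3682.
P_a = ½K_aγH² = 0.5×0.3682×19.5×10.3² = 380.9 kN/m, acting at H/3 = 3.433 m above the base.
Overturning moment M_o = P_a × H/3 = 380.9 × 3.433 = 1308.
Resisting moment M_r = W × 2.98 = 1512.9 × 2.98 = 4508.
FS_overturning = M_r/M_o = 4508/1308 = 3.448.

3.45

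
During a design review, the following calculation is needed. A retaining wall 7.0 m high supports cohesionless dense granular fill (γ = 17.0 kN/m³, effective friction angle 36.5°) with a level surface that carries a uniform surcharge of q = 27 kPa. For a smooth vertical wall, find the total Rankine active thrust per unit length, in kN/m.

K_a = tan²(45° − φ/2) = 0.2541.
Soil triangle: ½ K_a γ H² = 0.5×0.2541×17.0×7.0² = 105.8 kN/m.
Surcharge rectangle: K_a q H = 0.2541×27×7.0 = 48.02 kN/m.
Total = 105.8 + 48.02 = 153.8 kN/m.

154 kN/m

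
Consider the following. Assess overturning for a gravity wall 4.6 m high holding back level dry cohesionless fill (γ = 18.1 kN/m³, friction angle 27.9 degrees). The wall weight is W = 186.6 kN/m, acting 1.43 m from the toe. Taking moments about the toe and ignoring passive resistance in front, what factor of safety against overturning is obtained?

2.51

K_a = tan²(45° − 27.9°/2) = 0.3625.
P_a = ½K_aγH² = 0.5×0.3625×18.1×4.6² = 69.41 kN/m, acting at H/3 = 1.533 m above the base.
Overturning moment M_o = P_a × H/3 = 69.41 × 1.533 = 106.4.
Resisting moment M_r = W × 1.43 = 186.6 × 1.43 = 266.8.
FS_overturning = M_r/M_o = 266.8/106.4 = 2.507.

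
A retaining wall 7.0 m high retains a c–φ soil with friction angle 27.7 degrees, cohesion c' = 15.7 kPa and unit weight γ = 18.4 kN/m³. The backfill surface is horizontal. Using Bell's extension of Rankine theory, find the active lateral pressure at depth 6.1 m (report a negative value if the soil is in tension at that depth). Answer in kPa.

22.0 kPa

K_a = (1 − sin φ)/(1 + sin φ) = 0.3653.
σ_a = K_a γ z − 2c√K_a = 0.3653×18.4×6.1 − 2×15.7×0.6044 = 22.03 kPa.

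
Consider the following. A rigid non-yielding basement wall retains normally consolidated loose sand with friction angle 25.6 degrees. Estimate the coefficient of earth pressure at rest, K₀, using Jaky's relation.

0.568

K₀ = 1 − sin φ' = 1 − sin 25.6° = 0.5679.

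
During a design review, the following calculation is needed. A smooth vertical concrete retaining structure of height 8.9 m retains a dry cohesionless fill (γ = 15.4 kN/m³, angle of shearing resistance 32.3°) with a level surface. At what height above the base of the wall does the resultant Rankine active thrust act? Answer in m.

2.97 m

K_a = 0.3035.
The pressure distribution is triangular, so the resultant acts at H/3 above the base = 8.9/3 = 2.967 m.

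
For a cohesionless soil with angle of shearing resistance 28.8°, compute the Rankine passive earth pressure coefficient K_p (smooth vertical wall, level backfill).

2.86

K_p = (1 + sin φ)/(1 − sin φ) = tan²(45° + 28.8°/2) = 2.859.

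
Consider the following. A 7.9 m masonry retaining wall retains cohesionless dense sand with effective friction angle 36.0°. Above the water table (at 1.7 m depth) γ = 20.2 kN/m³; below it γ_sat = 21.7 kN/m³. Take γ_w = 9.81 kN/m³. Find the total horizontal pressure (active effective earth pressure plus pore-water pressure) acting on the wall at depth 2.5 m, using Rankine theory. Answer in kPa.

K_a = (1 − sin φ)/(1 + sin φ) = 0.2596.
γ' = 21.7 − 9.81 = 11.89 kN/m³.
Effective vertical stress at 2.5 m: σ'_v = 20.2×1.7 + 11.89×0.800 = 43.85 kPa.
σ'_h = K_a σ'_v = 0.2596 × 43.85 = 11.38 kPa; u = γ_w × 0.800 = 7.848 kPa.
Total σ_h = 11.38 + 7.848 = 19.23 kPa.

19.2 kPa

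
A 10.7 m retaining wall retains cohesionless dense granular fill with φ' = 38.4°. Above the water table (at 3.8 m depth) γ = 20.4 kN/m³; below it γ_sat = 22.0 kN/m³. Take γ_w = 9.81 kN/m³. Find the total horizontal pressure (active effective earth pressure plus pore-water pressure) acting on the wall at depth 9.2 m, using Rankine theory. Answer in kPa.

K_a = (1 − sin φ)/(1 + sin φ) = 0.2337.
γ' = 22.0 − 9.81 = 12.19 kN/m³.
Effective vertical stress at 9.2 m: σ'_v = 20.4×3.8 + 12.19×5.40 = 143.3 kPa.
σ'_h = K_a σ'_v = 0.2337 × 143.3 = 33.50 kPa; u = γ_w × 5.40 = 52.97 kPa.
Total σ_h = 33.50 + 52.97 = 86.47 kPa.

86.5 kPa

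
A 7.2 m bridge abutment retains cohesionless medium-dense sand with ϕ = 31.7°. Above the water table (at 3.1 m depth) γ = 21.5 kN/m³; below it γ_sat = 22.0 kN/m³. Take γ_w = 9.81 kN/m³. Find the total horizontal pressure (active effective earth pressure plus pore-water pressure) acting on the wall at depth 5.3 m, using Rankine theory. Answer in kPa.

K_a = (1 − sin φ)/(1 + sin φ) = 0.3111.
γ' = 22.0 − 9.81 = 12.19 kN/m³.
Effective vertical stress at 5.3 m: σ'_v = 21.5×3.1 + 12.19×2.20 = 93.47 kPa.
σ'_h = K_a σ'_v = 0.3111 × 93.47 = 29.08 kPa; u = γ_w × 2.20 = 21.58 kPa.
Total σ_h = 29.08 + 21.58 = 50.66 kPa.

50.7 kPa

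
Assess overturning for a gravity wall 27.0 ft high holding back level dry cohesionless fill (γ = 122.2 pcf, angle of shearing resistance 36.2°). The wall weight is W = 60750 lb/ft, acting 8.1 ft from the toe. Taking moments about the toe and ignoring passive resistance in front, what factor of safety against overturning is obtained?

4.77

K_a = tan²(45° − 36.2°/2) = 0.2574.
P_a = ½K_aγH² = 0.5×0.2574×122.2×27.0² = 11460 lb/ft, acting at H/3 = 9.000 ft above the base.
Overturning moment M_o = P_a × H/3 = 11460 × 9.000 = 103200.
Resisting moment M_r = W × 8.1 = 60750 × 8.1 = 492100.
FS_overturning = M_r/M_o = 492100/103200 = 4.769.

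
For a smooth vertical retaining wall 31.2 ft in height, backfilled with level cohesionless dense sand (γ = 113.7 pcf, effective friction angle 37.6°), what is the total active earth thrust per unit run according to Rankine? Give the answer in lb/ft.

K_a = tan²(45° − φ/2) = 0.2421.
P_a = ½ K_a γ H² = 0.5 × 0.2421 × 113.7 × 31.2² = 13400 lb/ft.

13400 lb/ft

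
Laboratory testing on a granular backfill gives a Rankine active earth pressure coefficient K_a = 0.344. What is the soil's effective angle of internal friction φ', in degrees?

K_a = tan²(45° − φ/2) ⇒ 45° − φ/2 = arctan(√0.344) = 30.39°.
φ = 2(45° − 30.39°) = 29.22°.

29.2°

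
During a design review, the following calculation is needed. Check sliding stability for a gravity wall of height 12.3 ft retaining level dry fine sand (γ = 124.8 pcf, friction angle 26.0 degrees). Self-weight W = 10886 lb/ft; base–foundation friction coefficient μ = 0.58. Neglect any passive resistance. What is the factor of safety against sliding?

1.71

K_a = tan²(45° − 26.0°/2) = 0.3905.
P_a = ½K_aγH² = 0.5×0.3905×124.8×12.3² = 3686 lb/ft, acting at H/3 = 4.100 ft above the base.
FS_sliding = μW / P_a = 0.58×10886 / 3686 = 1.713.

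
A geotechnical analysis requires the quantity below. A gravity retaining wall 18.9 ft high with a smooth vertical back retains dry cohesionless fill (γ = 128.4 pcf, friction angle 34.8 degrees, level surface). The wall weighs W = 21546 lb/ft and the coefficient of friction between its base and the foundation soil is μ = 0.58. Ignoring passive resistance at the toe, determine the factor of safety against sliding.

K_a = tan²(45° − 34.8°/2) = 0.2733.
P_a = ½K_aγH² = 0.5×0.2733×128.4×18.9² = 6268 lb/ft, acting at H/3 = 6.300 ft above the base.
FS_sliding = μW / P_a = 0.58×21546 / 6268 = 1.994.

1.99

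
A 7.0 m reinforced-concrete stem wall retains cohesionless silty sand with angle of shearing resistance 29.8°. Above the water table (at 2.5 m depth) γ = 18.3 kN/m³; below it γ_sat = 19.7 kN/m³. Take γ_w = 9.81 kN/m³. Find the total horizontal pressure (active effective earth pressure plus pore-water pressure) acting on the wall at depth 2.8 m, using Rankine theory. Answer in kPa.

19.3 kPa

K_a = (1 − sin φ)/(1 + sin φ) = 0.3360.
γ' = 19.7 − 9.81 = 9.890 kN/m³.
Effective vertical stress at 2.8 m: σ'_v = 18.3×2.5 + 9.890×0.300 = 48.72 kPa.
σ'_h = K_a σ'_v = 0.3360 × 48.72 = 16.37 kPa; u = γ_w × 0.300 = 2.943 kPa.
Total σ_h = 16.37 + 2.943 = 19.31 kPa.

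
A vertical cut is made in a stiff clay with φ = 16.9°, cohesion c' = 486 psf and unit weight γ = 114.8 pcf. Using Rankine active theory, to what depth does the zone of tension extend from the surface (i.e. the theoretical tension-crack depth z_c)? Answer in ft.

11.4 ft

K_a = tan²(45° − 16.9°/2) = 0.5495; √K_a = 0.7413.
The active pressure is zero where K_a γ z = 2c√K_a, so z_c = 2c/(γ√K_a) = 2×486/(114.8×0.7413) = 11.42 ft.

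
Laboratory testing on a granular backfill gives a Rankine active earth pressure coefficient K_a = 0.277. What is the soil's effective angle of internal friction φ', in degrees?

K_a = tan²(45° − φ/2) ⇒ 45° − φ/2 = arctan(√0.277) = 27.76°.
φ = 2(45° − 27.76°) = 34.48°.

34.5°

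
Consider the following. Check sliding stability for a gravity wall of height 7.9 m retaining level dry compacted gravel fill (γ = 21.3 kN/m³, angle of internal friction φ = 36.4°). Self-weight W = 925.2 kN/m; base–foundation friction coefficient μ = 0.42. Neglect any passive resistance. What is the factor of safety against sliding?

K_a = tan²(45° − 36.4°/2) = 0.2552.
P_a = ½K_aγH² = 0.5×0.2552×21.3×7.9² = 169.6 kN/m, acting at H/3 = 2.633 m above the base.
FS_sliding = μW / P_a = 0.42×925.2 / 169.6 = 2.291.

2.29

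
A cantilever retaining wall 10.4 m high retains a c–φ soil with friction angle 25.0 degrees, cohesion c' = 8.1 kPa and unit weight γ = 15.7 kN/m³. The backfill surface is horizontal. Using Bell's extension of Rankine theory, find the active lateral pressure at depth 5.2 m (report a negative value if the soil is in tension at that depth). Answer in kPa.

K_a = (1 − sin φ)/(1 + sin φ) = 0.4059.
σ_a = K_a γ z − 2c√K_a = 0.4059×15.7×5.2 − 2×8.1×0.6371 = 22.81 kPa.

22.8 kPa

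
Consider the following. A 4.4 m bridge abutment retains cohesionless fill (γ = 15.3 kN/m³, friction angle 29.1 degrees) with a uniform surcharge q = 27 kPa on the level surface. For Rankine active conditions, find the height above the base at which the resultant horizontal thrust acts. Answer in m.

K_a = 0.3456.
Triangular part P₁ = ½K_aγH² = 51.18 at H/3 = 1.467 m; rectangular part P₂ = K_a q H = 41.06 at H/2 = 2.200 m.
ȳ = (P₁·1.467 + P₂·2.200)/(P₁+P₂) = 1.793 m.

1.79 m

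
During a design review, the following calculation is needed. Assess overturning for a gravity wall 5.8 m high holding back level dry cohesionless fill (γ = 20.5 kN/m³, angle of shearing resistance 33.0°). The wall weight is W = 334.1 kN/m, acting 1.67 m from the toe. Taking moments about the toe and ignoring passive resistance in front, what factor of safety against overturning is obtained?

2.84

K_a = tan²(45° − 33.0°/2) = 0.2948.
P_a = ½K_aγH² = 0.5×0.2948×20.5×5.8² = 101.7 kN/m, acting at H/3 = 1.933 m above the base.
Overturning moment M_o = P_a × H/3 = 101.7 × 1.933 = 196.5.
Resisting moment M_r = W × 1.67 = 334.1 × 1.67 = 557.9.
FS_overturning = M_r/M_o = 557.9/196.5 = 2.839.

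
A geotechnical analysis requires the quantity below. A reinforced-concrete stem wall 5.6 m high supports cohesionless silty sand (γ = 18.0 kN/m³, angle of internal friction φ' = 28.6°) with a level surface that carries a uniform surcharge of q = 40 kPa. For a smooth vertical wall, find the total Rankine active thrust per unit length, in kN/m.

K_a = tan²(45° − φ/2) = 0.3525.
Soil triangle: ½ K_a γ H² = 0.5×0.3525×18.0×5.6² = 99.50 kN/m.
Surcharge rectangle: K_a q H = 0.3525×40×5.6 = 78.97 kN/m.
Total = 99.50 + 78.97 = 178.5 kN/m.

178 kN/m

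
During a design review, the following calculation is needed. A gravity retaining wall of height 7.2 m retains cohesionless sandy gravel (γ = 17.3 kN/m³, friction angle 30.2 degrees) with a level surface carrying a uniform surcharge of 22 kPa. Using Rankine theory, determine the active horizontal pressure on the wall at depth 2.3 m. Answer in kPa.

K_a = (1 − sin φ)/(1 + sin φ) = 0.3307.
σ_v = γz + q = 17.3 × 2.3 + 22 = 61.79 kPa.
σ_h = K_a σ_v = 0.3307 × 61.79 = 20.43 kPa.

20.4 kPa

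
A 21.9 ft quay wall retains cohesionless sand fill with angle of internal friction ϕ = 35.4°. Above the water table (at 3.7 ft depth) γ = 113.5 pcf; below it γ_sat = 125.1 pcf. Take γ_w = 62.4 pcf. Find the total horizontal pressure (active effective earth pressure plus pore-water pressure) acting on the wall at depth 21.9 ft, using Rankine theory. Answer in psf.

K_a = (1 − sin φ)/(1 + sin φ) = 0.2664.
γ' = 125.1 − 62.4 = 62.70 pcf.
Effective vertical stress at 21.9 ft: σ'_v = 113.5×3.7 + 62.70×18.2 = 1561 psf.
σ'_h = K_a σ'_v = 0.2664 × 1561 = 415.9 psf; u = γ_w × 18.2 = 1136 psf.
Total σ_h = 415.9 + 1136 = 1552 psf.

1550 psf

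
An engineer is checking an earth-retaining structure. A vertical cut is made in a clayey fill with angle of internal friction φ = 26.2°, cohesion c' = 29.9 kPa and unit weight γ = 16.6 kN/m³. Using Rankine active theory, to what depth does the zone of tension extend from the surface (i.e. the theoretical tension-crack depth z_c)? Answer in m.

K_a = tan²(45° − 26.2°/2) = 0.3874; √K_a = 0.6224.
The active pressure is zero where K_a γ z = 2c√K_a, so z_c = 2c/(γ√K_a) = 2×29.9/(16.6×0.6224) = 5.788 m.

5.79 m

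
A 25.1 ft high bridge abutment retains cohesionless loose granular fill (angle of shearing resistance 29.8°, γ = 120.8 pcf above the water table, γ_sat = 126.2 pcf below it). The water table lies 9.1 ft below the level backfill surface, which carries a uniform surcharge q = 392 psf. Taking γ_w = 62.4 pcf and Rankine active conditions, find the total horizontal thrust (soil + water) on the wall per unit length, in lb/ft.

K_a = tan²(45° − φ/2) = 0.3360.
γ' = 126.2 − 62.4 = 63.80 pcf. h₂ = H − d_w = 16.0 ft.
σ'_h: at surface K_a·q = 131.7; at WT K_a(q+γd_w) = 501.1; at base K_a(q+γd_w+γ'h₂) = 844.1 psf.
P₁ = ½(131.7+501.1)×9.1 = 2879; P₂ = ½(501.1+844.1)×16.0 = 10760; P_w = ½γ_w h₂² = 7987.
Total = 2879+10760+7987 = 21630 lb/ft.

21600 lb/ft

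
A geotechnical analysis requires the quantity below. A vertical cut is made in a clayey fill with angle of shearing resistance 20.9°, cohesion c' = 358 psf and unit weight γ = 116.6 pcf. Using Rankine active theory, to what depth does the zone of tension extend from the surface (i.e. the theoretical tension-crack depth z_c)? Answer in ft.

K_a = tan²(45° − 20.9°/2) = 0.4741; √K_a = 0.6886.
The active pressure is zero where K_a γ z = 2c√K_a, so z_c = 2c/(γ√K_a) = 2×358/(116.6×0.6886) = 8.918 ft.

8.92 ft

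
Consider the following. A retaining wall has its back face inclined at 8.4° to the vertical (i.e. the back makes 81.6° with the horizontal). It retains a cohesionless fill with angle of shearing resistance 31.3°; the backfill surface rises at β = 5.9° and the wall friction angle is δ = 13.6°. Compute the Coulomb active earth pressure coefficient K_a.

0.379

K_a = sin²(α+φ) / [sin²α · sin(α−δ) · (1 + √{sin(φ+δ)sin(φ−β) / (sin(α−δ)sin(α+β))})²].
With α = 81.6°, φ = 31.3°, δ = 13.6°, β = 5.9°: K_a = 0.3786.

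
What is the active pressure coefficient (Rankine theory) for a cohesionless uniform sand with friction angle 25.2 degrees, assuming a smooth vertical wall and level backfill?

0.403

K_a = tan²(45° − φ/2) = tan²(32.40°) = 0.4027.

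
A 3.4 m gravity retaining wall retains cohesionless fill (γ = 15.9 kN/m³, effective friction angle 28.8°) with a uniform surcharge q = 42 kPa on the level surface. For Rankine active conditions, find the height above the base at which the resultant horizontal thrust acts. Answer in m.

1.48 m

K_a = 0.3498.
Triangular part P₁ = ½K_aγH² = 32.14 at H/3 = 1.133 m; rectangular part P₂ = K_a q H = 49.94 at H/2 = 1.700 m.
ȳ = (P₁·1.133 + P₂·1.700)/(P₁+P₂) = 1.478 m.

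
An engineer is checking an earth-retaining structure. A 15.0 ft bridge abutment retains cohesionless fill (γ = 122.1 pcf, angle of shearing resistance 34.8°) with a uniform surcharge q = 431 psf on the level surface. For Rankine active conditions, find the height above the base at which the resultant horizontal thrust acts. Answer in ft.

K_a = 0.2733.
Triangular part P₁ = ½K_aγH² = 3754 at H/3 = 5.000 ft; rectangular part P₂ = K_a q H = 1767 at H/2 = 7.500 ft.
ȳ = (P₁·5.000 + P₂·7.500)/(P₁+P₂) = 5.800 ft.

5.80 ft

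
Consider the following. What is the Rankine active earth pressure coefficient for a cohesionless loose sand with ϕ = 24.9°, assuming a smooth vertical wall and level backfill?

0.407

K_a = tan²(45° − φ/2) = tan²(32.55°) = 0.4074.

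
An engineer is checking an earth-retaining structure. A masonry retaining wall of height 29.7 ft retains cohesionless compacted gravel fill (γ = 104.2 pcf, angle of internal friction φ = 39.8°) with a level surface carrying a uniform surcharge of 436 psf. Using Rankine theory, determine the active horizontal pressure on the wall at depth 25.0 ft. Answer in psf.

K_a = (1 − sin φ)/(1 + sin φ) = 0.2194.
σ_v = γz + q = 104.2 × 25.0 + 436 = 3041 psf.
σ_h = K_a σ_v = 0.2194 × 3041 = 667.3 psf.

667 psf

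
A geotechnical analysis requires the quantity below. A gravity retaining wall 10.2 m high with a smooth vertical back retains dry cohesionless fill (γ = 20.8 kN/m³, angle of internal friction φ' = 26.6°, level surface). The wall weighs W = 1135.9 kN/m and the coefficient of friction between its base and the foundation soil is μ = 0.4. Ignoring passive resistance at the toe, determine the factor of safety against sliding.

1.10

K_a = tan²(45° − 26.6°/2) = 0.3814.
P_a = ½K_aγH² = 0.5×0.3814×20.8×10.2² = 412.7 kN/m, acting at H/3 = 3.400 m above the base.
FS_sliding = μW / P_a = 0.4×1135.9 / 412.7 = 1.101.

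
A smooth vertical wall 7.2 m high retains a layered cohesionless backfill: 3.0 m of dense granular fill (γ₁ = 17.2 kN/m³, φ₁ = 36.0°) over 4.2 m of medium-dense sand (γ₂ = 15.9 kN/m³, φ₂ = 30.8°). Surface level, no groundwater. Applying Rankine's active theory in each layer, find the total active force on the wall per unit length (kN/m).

K_a1 = tan²(45°−36.0°/2) = 0.2596; K_a2 = tan²(45°−30.8°/2) = 0.3227.
Layer 1: σ at base = K_a1 γ₁ h₁ = 13.40 kPa; P₁ = ½×13.40×3.0 = 20.09.
Layer 2: σ_v at top = γ₁h₁ = 51.60; σ_h top = K_a2×51.60 = 16.65; σ_h base = K_a2×(51.60+15.9×4.2) = 38.20.
P₂ = ½(16.65+38.20)×4.2 = 115.2. Total P_a = 20.09+115.2 = 135.3 kN/m.

135 kN/m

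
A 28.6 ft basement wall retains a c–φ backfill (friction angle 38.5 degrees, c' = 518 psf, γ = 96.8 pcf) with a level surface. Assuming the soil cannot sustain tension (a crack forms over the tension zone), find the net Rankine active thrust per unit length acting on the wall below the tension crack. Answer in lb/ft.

463 lb/ft

K_a = 0.2327; √K_a = 0.4823.
Tension-crack depth z_c = 2c/(γ√K_a) = 2×518/(96.8×0.4823) = 22.19 ft.
σ_a at base = K_a γ H − 2c√K_a = 0.2327×96.8×28.6 − 2×518×0.4823 = 144.4 psf.
P_a = ½ × 144.4 × (H − z_c) = 0.5×144.4×6.411 = 462.9 lb/ft.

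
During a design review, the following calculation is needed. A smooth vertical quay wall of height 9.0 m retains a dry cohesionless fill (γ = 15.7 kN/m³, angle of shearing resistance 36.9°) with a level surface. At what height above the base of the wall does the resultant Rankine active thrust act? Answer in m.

K_a = 0.2497.
The pressure distribution is triangular, so the resultant acts at H/3 above the base = 9.0/3 = 3.000 m.

3.00 m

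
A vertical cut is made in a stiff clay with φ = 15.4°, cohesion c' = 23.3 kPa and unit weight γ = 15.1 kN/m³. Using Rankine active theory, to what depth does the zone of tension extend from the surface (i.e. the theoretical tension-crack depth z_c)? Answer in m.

K_a = tan²(45° − 15.4°/2) = 0.5803; √K_a = 0.7618.
The active pressure is zero where K_a γ z = 2c√K_a, so z_c = 2c/(γ√K_a) = 2×23.3/(15.1×0.7618) = 4.051 m.

4.05 m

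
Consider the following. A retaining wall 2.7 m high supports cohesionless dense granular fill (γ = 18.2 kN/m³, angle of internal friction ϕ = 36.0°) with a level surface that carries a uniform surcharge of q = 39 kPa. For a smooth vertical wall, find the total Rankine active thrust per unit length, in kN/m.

K_a = tan²(45° − φ/2) = 0.2596.
Soil triangle: ½ K_a γ H² = 0.5×0.2596×18.2×2.7² = 17.22 kN/m.
Surcharge rectangle: K_a q H = 0.2596×39×2.7 = 27.34 kN/m.
Total = 17.22 + 27.34 = 44.56 kN/m.

44.6 kN/m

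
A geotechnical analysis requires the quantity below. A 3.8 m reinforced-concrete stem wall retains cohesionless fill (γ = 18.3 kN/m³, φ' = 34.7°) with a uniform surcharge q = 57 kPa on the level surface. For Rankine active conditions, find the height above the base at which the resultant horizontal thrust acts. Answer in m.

K_a = 0.2745.
Triangular part P₁ = ½K_aγH² = 36.26 at H/3 = 1.267 m; rectangular part P₂ = K_a q H = 59.45 at H/2 = 1.900 m.
ȳ = (P₁·1.267 + P₂·1.900)/(P₁+P₂) = 1.660 m.

1.66 m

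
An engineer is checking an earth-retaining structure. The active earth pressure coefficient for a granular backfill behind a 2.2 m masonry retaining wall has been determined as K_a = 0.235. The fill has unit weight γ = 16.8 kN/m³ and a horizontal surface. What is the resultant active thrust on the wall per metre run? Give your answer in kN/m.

P = ½ K_a γ H² = 0.5 × 0.235 × 16.8 × 2.2² = 9.554 kN/m.

9.55 kN/m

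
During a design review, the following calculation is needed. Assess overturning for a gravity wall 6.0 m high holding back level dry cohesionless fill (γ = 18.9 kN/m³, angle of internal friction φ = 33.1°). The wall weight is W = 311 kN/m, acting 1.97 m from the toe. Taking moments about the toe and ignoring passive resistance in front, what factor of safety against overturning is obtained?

3.07

K_a = tan²(45° − 33.1°/2) = 0.2936.
P_a = ½K_aγH² = 0.5×0.2936×18.9×6.0² = 99.87 kN/m, acting at H/3 = 2.000 m above the base.
Overturning moment M_o = P_a × H/3 = 99.87 × 2.000 = 199.7.
Resisting moment M_r = W × 1.97 = 311 × 1.97 = 612.7.
FS_overturning = M_r/M_o = 612.7/199.7 = 3.067.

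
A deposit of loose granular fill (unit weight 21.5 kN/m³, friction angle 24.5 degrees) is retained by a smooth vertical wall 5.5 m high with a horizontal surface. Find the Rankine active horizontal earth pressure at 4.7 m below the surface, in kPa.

41.8 kPa

K_a = (1 − sin φ)/(1 + sin φ) = 0.4137.
σ_h = K_a γ z = 0.4137 × 21.5 × 4.7 = 41.81 kPa.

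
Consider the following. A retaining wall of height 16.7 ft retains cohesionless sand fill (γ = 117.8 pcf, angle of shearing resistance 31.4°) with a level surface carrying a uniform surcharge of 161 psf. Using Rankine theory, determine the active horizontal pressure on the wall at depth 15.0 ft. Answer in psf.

607 psf

K_a = (1 − sin φ)/(1 + sin φ) = 0.3149.
σ_v = γz + q = 117.8 × 15.0 + 161 = 1928 psf.
σ_h = K_a σ_v = 0.3149 × 1928 = 607.2 psf.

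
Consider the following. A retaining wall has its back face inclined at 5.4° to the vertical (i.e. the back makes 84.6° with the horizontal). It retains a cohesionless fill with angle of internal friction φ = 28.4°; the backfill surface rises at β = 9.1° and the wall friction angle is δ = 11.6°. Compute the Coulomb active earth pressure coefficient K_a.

K_a = sin²(α+φ) / [sin²α · sin(α−δ) · (1 + √{sin(φ+δ)sin(φ−β) / (sin(α−δ)sin(α+β))})²].
With α = 84.6°, φ = 28.4°, δ = 11.6°, β = 9.1°: K_a = 0.4127.

0.413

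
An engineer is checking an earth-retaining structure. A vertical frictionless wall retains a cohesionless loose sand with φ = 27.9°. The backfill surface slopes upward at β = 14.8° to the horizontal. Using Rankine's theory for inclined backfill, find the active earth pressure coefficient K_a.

K_a = cos β · (cos β − √(cos²β − cos²φ)) / (cos β + √(cos²β − cos²φ)).
cos β = 0.9668, cos φ = 0.8838, √(cos²β − cos²φ) = 0.3921.
K_a = 0.9668 × (0.9668 − 0.3921)/(0.9668 + 0.3921) = 0.4089.

0.409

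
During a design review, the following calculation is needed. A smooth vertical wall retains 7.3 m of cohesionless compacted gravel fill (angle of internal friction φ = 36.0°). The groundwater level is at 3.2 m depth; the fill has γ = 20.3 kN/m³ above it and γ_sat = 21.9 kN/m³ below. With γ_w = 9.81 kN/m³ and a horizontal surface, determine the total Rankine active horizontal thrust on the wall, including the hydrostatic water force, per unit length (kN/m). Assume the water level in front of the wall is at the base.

205 kN/m

K_a = tan²(45° − φ/2) = 0.2596.
γ' = 21.9 − 9.81 = 12.09 kN/m³. Depth below WT = 4.1 m.
σ'_h at WT = K_a γ d_w = 16.86 kPa; at base = 16.86 + K_a γ' × 4.1 = 29.73 kPa.
P₁ (0–3.2 m) = ½×16.86×3.2 = 26.98. P₂ (3.2–7.3 m) = ½(16.86+29.73)×4.1 = 95.53.
P_w = ½ γ_w h₂² = 0.5×9.81×4.1² = 82.45. Total = 26.98+95.53+82.45 = 205.0 kN/m.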